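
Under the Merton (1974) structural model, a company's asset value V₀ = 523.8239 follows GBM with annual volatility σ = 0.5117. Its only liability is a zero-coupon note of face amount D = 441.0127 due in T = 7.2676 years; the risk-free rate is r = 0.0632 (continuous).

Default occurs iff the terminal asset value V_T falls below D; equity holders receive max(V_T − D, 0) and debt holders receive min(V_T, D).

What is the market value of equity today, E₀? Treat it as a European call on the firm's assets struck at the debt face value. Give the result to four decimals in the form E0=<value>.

E0=344.2925

d₁ = [ln(V₀/D) + (r + σ²/2)T] / (σ√T)
   = [ln(523.8239/441.0127) + (0.0632 + 0.5·0.5117²)·7.2676] / (0.5117·√7.2676)
   = [0.172082 + 1.410775] / 1.379466 = 1.147442
d₂ = d₁ − σ√T = 1.147442 − 1.379466 = -0.232024
N(d₁) = 0.874401,  N(d₂) = 0.408260,  e^(−rT) = 0.631718
E₀ = V₀·N(d₁) − D·e^(−rT)·N(d₂)
   = 523.8239·0.874401 − 441.0127·0.631718·0.408260 = 344.292494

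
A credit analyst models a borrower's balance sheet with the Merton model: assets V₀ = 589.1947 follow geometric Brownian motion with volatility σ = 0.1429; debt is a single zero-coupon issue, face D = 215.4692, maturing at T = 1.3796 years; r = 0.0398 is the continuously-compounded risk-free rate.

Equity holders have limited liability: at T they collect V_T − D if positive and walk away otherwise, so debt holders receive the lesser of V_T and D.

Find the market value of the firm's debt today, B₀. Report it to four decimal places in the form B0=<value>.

d₁ = [ln(V₀/D) + (r + σ²/2)T] / (σ√T)
   = [ln(589.1947/215.4692) + (0.0398 + 0.5·0.1429²)·1.3796] / (0.1429·√1.3796)
   = [1.005939 + 0.068994] / 0.167845 = 6.404312
d₂ = d₁ − σ√T = 6.404312 − 0.167845 = 6.236467
N(d₁) = 1.000000,  N(d₂) = 1.000000,  e^(−rT) = 0.946572
E₀ = V₀·N(d₁) − D·e^(−rT)·N(d₂)
   = 589.1947·1.000000 − 215.4692·0.946572·1.000000 = 385.237555
B₀ = V₀ − E₀ = 589.1947 − 385.237555 = 203.957145

B0=203.9571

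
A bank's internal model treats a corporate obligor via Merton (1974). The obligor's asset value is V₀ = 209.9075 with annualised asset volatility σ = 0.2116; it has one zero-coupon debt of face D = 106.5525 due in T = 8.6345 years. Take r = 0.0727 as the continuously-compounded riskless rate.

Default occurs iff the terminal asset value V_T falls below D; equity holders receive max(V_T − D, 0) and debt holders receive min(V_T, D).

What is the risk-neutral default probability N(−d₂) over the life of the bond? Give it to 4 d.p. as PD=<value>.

d₁ = [ln(V₀/D) + (r + σ²/2)T] / (σ√T)
   = [ln(209.9075/106.5525) + (0.0727 + 0.5·0.2116²)·8.6345] / (0.2116·√8.6345)
   = [0.678029 + 0.821031] / 0.621776 = 2.410931
d₂ = d₁ − σ√T = 2.410931 − 0.621776 = 1.789155
risk-neutral PD = N(−d₂) = N(-1.789155) = 0.036795

PD=0.0368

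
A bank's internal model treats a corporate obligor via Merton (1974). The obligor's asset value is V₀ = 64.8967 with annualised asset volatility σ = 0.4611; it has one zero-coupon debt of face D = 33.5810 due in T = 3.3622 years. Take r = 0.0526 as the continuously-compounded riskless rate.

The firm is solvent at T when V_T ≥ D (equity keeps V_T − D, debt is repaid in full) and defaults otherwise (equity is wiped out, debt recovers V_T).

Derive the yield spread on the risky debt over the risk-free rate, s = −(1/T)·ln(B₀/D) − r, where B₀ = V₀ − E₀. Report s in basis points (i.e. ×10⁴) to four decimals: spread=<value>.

spread=324.5411

d₁ = [ln(V₀/D) + (r + σ²/2)T] / (σ√T)
   = [ln(64.8967/33.5810) + (0.0526 + 0.5·0.4611²)·3.3622] / (0.4611·√3.3622)
   = [0.658836 + 0.534276] / 0.845487 = 1.411154
d₂ = d₁ − σ√T = 1.411154 − 0.845487 = 0.565667
N(d₁) = 0.920900,  N(d₂) = 0.714190,  e^(−rT) = 0.837904
E₀ = V₀·N(d₁) − D·e^(−rT)·N(d₂)
   = 64.8967·0.920900 − 33.5810·0.837904·0.714190 = 39.667767
B₀ = V₀ − E₀ = 64.8967 − 39.667767 = 25.228933
spread = −(1/T)·ln(B₀/D) − r = −(1/3.3622)·ln(25.228933/33.5810) − 0.0526 = 0.03245411
in basis points: 0.03245411 × 10⁴ = 324.5411 bp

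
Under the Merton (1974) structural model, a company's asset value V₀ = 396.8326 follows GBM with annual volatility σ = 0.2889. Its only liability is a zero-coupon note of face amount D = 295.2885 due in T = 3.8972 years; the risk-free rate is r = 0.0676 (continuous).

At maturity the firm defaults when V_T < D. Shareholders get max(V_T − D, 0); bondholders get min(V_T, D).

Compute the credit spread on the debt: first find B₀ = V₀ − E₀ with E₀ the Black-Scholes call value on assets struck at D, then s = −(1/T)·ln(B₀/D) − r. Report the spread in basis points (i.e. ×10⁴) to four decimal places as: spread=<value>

spread=168.6185

d₁ = [ln(V₀/D) + (r + σ²/2)T] / (σ√T)
   = [ln(396.8326/295.2885) + (0.0676 + 0.5·0.2889²)·3.8972] / (0.2889·√3.8972)
   = [0.295562 + 0.426087] / 0.570327 = 1.265325
d₂ = d₁ − σ√T = 1.265325 − 0.570327 = 0.694998
N(d₁) = 0.897123,  N(d₂) = 0.756472,  e^(−rT) = 0.768395
E₀ = V₀·N(d₁) − D·e^(−rT)·N(d₂)
   = 396.8326·0.897123 − 295.2885·0.768395·0.756472 = 184.365294
B₀ = V₀ − E₀ = 396.8326 − 184.365294 = 212.467306
spread = −(1/T)·ln(B₀/D) − r = −(1/3.8972)·ln(212.467306/295.2885) − 0.0676 = 0.01686185
in basis points: 0.01686185 × 10⁴ = 168.6185 bp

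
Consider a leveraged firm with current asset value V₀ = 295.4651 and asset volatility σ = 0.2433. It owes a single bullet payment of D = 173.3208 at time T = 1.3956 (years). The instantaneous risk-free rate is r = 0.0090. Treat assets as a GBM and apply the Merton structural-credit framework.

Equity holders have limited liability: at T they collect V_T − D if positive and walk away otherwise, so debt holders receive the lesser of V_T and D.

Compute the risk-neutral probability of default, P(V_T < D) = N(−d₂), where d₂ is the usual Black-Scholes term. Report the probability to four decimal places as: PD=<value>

PD=0.0396

d₁ = [ln(V₀/D) + (r + σ²/2)T] / (σ√T)
   = [ln(295.4651/173.3208) + (0.0090 + 0.5·0.2433²)·1.3956] / (0.2433·√1.3956)
   = [0.533407 + 0.053867] / 0.287424 = 2.043231
d₂ = d₁ − σ√T = 2.043231 − 0.287424 = 1.755808
risk-neutral PD = N(−d₂) = N(-1.755808) = 0.039561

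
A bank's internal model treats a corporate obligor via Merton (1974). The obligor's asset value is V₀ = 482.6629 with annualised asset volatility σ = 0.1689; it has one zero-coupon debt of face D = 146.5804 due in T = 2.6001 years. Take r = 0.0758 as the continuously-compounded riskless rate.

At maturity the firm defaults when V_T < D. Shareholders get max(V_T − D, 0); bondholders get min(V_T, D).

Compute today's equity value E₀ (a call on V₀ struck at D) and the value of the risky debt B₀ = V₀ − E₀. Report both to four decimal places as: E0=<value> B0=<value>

d₁ = [ln(V₀/D) + (r + σ²/2)T] / (σ√T)
   = [ln(482.6629/146.5804) + (0.0758 + 0.5·0.1689²)·2.6001] / (0.1689·√2.6001)
   = [1.191744 + 0.234174] / 0.272348 = 5.235644
d₂ = d₁ − σ√T = 5.235644 − 0.272348 = 4.963296
N(d₁) = 1.000000,  N(d₂) = 1.000000,  e^(−rT) = 0.821119
E₀ = V₀·N(d₁) − D·e^(−rT)·N(d₂)
   = 482.6629·1.000000 − 146.5804·0.821119·1.000000 = 362.302992
B₀ = V₀ − E₀ = 482.6629 − 362.302992 = 120.359908

E0=362.3030 B0=120.3599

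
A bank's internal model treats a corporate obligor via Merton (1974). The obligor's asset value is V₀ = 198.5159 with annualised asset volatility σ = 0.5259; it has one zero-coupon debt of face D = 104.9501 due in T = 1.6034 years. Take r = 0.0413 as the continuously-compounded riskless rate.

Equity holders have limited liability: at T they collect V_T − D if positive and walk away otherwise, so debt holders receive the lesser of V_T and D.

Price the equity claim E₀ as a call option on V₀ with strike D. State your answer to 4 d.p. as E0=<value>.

E0=106.9945

d₁ = [ln(V₀/D) + (r + σ²/2)T] / (σ√T)
   = [ln(198.5159/104.9501) + (0.0413 + 0.5·0.5259²)·1.6034] / (0.5259·√1.6034)
   = [0.637384 + 0.287947] / 0.665923 = 1.389547
d₂ = d₁ − σ√T = 1.389547 − 0.665923 = 0.723624
N(d₁) = 0.917667,  N(d₂) = 0.765352,  e^(−rT) = 0.935925
E₀ = V₀·N(d₁) − D·e^(−rT)·N(d₂)
   = 198.5159·0.917667 − 104.9501·0.935925·0.765352 = 106.994490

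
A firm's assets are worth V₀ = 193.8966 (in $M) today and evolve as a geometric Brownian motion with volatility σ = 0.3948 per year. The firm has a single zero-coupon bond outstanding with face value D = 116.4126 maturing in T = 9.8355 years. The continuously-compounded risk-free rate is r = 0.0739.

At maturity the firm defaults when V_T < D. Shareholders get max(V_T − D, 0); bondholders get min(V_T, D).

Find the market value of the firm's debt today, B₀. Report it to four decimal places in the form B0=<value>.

d₁ = [ln(V₀/D) + (r + σ²/2)T] / (σ√T)
   = [ln(193.8966/116.4126) + (0.0739 + 0.5·0.3948²)·9.8355] / (0.3948·√9.8355)
   = [0.510184 + 1.493359] / 1.238156 = 1.618167
d₂ = d₁ − σ√T = 1.618167 − 1.238156 = 0.380011
N(d₁) = 0.947187,  N(d₂) = 0.648031,  e^(−rT) = 0.483433
E₀ = V₀·N(d₁) − D·e^(−rT)·N(d₂)
   = 193.8966·0.947187 − 116.4126·0.483433·0.648031 = 147.186602
B₀ = V₀ − E₀ = 193.8966 − 147.186602 = 46.709998

B0=46.7100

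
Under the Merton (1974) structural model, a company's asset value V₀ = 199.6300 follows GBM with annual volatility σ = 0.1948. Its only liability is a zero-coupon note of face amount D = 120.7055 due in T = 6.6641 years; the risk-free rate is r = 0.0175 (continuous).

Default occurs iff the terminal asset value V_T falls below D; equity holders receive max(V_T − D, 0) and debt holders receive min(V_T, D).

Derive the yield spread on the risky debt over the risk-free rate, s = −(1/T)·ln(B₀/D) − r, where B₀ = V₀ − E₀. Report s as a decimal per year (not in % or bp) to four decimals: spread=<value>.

d₁ = [ln(V₀/D) + (r + σ²/2)T] / (σ√T)
   = [ln(199.6300/120.7055) + (0.0175 + 0.5·0.1948²)·6.6641] / (0.1948·√6.6641)
   = [0.503112 + 0.243063] / 0.502875 = 1.483819
d₂ = d₁ − σ√T = 1.483819 − 0.502875 = 0.980945
N(d₁) = 0.931072,  N(d₂) = 0.836690,  e^(−rT) = 0.889922
E₀ = V₀·N(d₁) − D·e^(−rT)·N(d₂)
   = 199.6300·0.931072 − 120.7055·0.889922·0.836690 = 95.993876
B₀ = V₀ − E₀ = 199.6300 − 95.993876 = 103.636124
spread = −(1/T)·ln(B₀/D) − r = −(1/6.6641)·ln(103.636124/120.7055) − 0.0175 = 0.00537897

spread=0.0054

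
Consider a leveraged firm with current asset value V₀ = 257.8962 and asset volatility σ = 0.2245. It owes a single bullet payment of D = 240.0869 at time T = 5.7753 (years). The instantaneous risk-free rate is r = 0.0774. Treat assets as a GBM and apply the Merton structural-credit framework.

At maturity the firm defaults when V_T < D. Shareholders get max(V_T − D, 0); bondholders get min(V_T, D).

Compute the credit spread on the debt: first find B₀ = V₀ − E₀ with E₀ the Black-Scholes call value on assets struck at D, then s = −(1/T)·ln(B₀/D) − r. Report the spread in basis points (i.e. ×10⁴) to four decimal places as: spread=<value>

spread=109.4998

d₁ = [ln(V₀/D) + (r + σ²/2)T] / (σ√T)
   = [ln(257.8962/240.0869) + (0.0774 + 0.5·0.2245²)·5.7753] / (0.2245·√5.7753)
   = [0.071556 + 0.592547] / 0.539515 = 1.230925
d₂ = d₁ − σ√T = 1.230925 − 0.539515 = 0.691410
N(d₁) = 0.890825,  N(d₂) = 0.755346,  e^(−rT) = 0.639539
E₀ = V₀·N(d₁) − D·e^(−rT)·N(d₂)
   = 257.8962·0.890825 − 240.0869·0.639539·0.755346 = 113.760774
B₀ = V₀ − E₀ = 257.8962 − 113.760774 = 144.135426
spread = −(1/T)·ln(B₀/D) − r = −(1/5.7753)·ln(144.135426/240.0869) − 0.0774 = 0.01094998
in basis points: 0.01094998 × 10⁴ = 109.4998 bp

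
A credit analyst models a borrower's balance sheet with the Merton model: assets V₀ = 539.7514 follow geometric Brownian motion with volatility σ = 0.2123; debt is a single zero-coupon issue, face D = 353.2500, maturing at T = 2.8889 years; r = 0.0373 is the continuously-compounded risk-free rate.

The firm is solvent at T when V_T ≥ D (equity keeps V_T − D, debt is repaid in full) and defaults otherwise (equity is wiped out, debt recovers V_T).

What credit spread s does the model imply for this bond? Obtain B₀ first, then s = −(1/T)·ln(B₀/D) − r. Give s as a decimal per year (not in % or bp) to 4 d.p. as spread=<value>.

spread=0.0050

d₁ = [ln(V₀/D) + (r + σ²/2)T] / (σ√T)
   = [ln(539.7514/353.2500) + (0.0373 + 0.5·0.2123²)·2.8889] / (0.2123·√2.8889)
   = [0.423933 + 0.172859] / 0.360841 = 1.653890
d₂ = d₁ − σ√T = 1.653890 − 0.360841 = 1.293049
N(d₁) = 0.950925,  N(d₂) = 0.902003,  e^(−rT) = 0.897847
E₀ = V₀·N(d₁) − D·e^(−rT)·N(d₂)
   = 539.7514·0.950925 − 353.2500·0.897847·0.902003 = 227.179988
B₀ = V₀ − E₀ = 539.7514 − 227.179988 = 312.571412
spread = −(1/T)·ln(B₀/D) − r = −(1/2.8889)·ln(312.571412/353.2500) − 0.0373 = 0.00504936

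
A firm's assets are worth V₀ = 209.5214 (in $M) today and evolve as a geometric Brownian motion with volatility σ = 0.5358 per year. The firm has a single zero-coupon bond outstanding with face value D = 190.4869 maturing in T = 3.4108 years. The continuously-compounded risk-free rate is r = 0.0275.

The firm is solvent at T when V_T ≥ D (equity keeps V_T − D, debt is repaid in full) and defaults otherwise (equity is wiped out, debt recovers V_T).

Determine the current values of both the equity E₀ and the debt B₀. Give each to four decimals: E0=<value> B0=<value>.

E0=91.8716 B0=117.6498

d₁ = [ln(V₀/D) + (r + σ²/2)T] / (σ√T)
   = [ln(209.5214/190.4869) + (0.0275 + 0.5·0.5358²)·3.4108] / (0.5358·√3.4108)
   = [0.095242 + 0.583386] / 0.989534 = 0.685806
d₂ = d₁ − σ√T = 0.685806 − 0.989534 = -0.303728
N(d₁) = 0.753582,  N(d₂) = 0.380667,  e^(−rT) = 0.910468
E₀ = V₀·N(d₁) − D·e^(−rT)·N(d₂)
   = 209.5214·0.753582 − 190.4869·0.910468·0.380667 = 91.871639
B₀ = V₀ − E₀ = 209.5214 − 91.871639 = 117.649761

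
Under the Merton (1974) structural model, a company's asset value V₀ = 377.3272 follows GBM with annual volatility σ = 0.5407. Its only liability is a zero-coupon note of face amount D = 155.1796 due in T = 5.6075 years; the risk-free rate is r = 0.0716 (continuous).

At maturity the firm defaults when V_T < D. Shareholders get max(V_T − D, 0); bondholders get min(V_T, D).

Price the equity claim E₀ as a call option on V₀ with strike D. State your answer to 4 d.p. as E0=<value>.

E0=291.7546

d₁ = [ln(V₀/D) + (r + σ²/2)T] / (σ√T)
   = [ln(377.3272/155.1796) + (0.0716 + 0.5·0.5407²)·5.6075] / (0.5407·√5.6075)
   = [0.888530 + 1.221192] / 1.280386 = 1.647722
d₂ = d₁ − σ√T = 1.647722 − 1.280386 = 0.367336
N(d₁) = 0.950295,  N(d₂) = 0.643316,  e^(−rT) = 0.669317
E₀ = V₀·N(d₁) − D·e^(−rT)·N(d₂)
   = 377.3272·0.950295 − 155.1796·0.669317·0.643316 = 291.754607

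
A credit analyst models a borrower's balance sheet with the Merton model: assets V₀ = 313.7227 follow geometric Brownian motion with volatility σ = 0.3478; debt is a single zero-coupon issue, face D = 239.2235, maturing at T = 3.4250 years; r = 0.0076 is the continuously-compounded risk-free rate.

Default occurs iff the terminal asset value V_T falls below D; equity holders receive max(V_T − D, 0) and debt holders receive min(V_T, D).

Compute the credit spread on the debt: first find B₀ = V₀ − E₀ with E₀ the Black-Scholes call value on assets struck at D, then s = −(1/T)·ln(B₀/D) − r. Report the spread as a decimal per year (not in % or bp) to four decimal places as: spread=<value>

spread=0.0484

d₁ = [ln(V₀/D) + (r + σ²/2)T] / (σ√T)
   = [ln(313.7227/239.2235) + (0.0076 + 0.5·0.3478²)·3.4250] / (0.3478·√3.4250)
   = [0.271111 + 0.233182] / 0.643665 = 0.783472
d₂ = d₁ − σ√T = 0.783472 − 0.643665 = 0.139807
N(d₁) = 0.783325,  N(d₂) = 0.555594,  e^(−rT) = 0.974306
E₀ = V₀·N(d₁) − D·e^(−rT)·N(d₂)
   = 313.7227·0.783325 − 239.2235·0.974306·0.555594 = 116.250784
B₀ = V₀ − E₀ = 313.7227 − 116.250784 = 197.471916
spread = −(1/T)·ln(B₀/D) − r = −(1/3.4250)·ln(197.471916/239.2235) − 0.0076 = 0.04840055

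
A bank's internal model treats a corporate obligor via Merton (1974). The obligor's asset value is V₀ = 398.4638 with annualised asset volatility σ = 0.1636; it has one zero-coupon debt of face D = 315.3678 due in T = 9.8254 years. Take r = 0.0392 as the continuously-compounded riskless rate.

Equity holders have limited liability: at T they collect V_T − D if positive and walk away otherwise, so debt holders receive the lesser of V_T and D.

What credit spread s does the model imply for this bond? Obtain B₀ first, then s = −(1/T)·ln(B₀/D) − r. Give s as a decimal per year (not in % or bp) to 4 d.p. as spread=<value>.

d₁ = [ln(V₀/D) + (r + σ²/2)T] / (σ√T)
   = [ln(398.4638/315.3678) + (0.0392 + 0.5·0.1636²)·9.8254] / (0.1636·√9.8254)
   = [0.233877 + 0.516644] / 0.512812 = 1.463539
d₂ = d₁ − σ√T = 1.463539 − 0.512812 = 0.950727
N(d₁) = 0.928340,  N(d₂) = 0.829129,  e^(−rT) = 0.680345
E₀ = V₀·N(d₁) − D·e^(−rT)·N(d₂)
   = 398.4638·0.928340 − 315.3678·0.680345·0.829129 = 192.013079
B₀ = V₀ − E₀ = 398.4638 − 192.013079 = 206.450721
spread = −(1/T)·ln(B₀/D) − r = −(1/9.8254)·ln(206.450721/315.3678) − 0.0392 = 0.00392067

spread=0.0039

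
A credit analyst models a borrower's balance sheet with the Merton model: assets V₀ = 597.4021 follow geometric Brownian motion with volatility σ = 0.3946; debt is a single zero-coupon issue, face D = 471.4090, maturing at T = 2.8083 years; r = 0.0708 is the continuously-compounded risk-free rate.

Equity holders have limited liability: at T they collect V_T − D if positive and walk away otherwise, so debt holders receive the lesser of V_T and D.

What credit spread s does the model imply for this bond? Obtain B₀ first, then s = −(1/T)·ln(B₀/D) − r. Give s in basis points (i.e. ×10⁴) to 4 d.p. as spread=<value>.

spread=463.8444

d₁ = [ln(V₀/D) + (r + σ²/2)T] / (σ√T)
   = [ln(597.4021/471.4090) + (0.0708 + 0.5·0.3946²)·2.8083] / (0.3946·√2.8083)
   = [0.236864 + 0.417467] / 0.661270 = 0.989507
d₂ = d₁ − σ√T = 0.989507 − 0.661270 = 0.328237
N(d₁) = 0.838792,  N(d₂) = 0.628634,  e^(−rT) = 0.819691
E₀ = V₀·N(d₁) − D·e^(−rT)·N(d₂)
   = 597.4021·0.838792 − 471.4090·0.819691·0.628634 = 258.186118
B₀ = V₀ − E₀ = 597.4021 − 258.186118 = 339.215982
spread = −(1/T)·ln(B₀/D) − r = −(1/2.8083)·ln(339.215982/471.4090) − 0.0708 = 0.04638444
in basis points: 0.04638444 × 10⁴ = 463.8444 bp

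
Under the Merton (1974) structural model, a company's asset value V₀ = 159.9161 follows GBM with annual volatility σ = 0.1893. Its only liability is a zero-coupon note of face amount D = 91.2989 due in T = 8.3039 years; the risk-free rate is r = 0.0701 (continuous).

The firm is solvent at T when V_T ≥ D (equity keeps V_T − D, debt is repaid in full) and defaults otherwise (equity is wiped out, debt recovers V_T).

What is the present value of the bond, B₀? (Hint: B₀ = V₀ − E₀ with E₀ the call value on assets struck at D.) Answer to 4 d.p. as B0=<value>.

d₁ = [ln(V₀/D) + (r + σ²/2)T] / (σ√T)
   = [ln(159.9161/91.2989) + (0.0701 + 0.5·0.1893²)·8.3039] / (0.1893·√8.3039)
   = [0.560511 + 0.730886] / 0.545496 = 2.367381
d₂ = d₁ − σ√T = 2.367381 − 0.545496 = 1.821885
N(d₁) = 0.991043,  N(d₂) = 0.965764,  e^(−rT) = 0.558722
E₀ = V₀·N(d₁) − D·e^(−rT)·N(d₂)
   = 159.9161·0.991043 − 91.2989·0.558722·0.965764 = 109.219410
B₀ = V₀ − E₀ = 159.9161 − 109.219410 = 50.696690

B0=50.6967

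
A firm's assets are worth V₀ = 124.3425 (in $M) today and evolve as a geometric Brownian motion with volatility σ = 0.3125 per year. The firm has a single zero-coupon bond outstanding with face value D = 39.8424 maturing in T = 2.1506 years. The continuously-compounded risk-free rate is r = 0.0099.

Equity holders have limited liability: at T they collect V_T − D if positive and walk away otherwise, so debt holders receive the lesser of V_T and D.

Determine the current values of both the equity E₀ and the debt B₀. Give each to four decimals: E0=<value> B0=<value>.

E0=85.3964 B0=38.9461

d₁ = [ln(V₀/D) + (r + σ²/2)T] / (σ√T)
   = [ln(124.3425/39.8424) + (0.0099 + 0.5·0.3125²)·2.1506] / (0.3125·√2.1506)
   = [1.138108 + 0.126301] / 0.458279 = 2.759038
d₂ = d₁ − σ√T = 2.759038 − 0.458279 = 2.300759
N(d₁) = 0.997101,  N(d₂) = 0.989297,  e^(−rT) = 0.978934
E₀ = V₀·N(d₁) − D·e^(−rT)·N(d₂)
   = 124.3425·0.997101 − 39.8424·0.978934·0.989297 = 85.396433
B₀ = V₀ − E₀ = 124.3425 − 85.396433 = 38.946067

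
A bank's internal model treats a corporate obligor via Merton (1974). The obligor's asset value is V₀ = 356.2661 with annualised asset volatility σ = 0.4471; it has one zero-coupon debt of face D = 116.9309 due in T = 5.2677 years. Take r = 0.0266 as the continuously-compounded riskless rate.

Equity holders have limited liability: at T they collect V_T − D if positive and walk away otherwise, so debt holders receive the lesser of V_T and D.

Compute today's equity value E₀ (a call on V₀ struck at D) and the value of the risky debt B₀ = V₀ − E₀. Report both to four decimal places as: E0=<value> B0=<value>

d₁ = [ln(V₀/D) + (r + σ²/2)T] / (σ√T)
   = [ln(356.2661/116.9309) + (0.0266 + 0.5·0.4471²)·5.2677] / (0.4471·√5.2677)
   = [1.114095 + 0.666623] / 1.026160 = 1.735322
d₂ = d₁ − σ√T = 1.735322 − 1.026160 = 0.709161
N(d₁) = 0.958658,  N(d₂) = 0.760888,  e^(−rT) = 0.869253
E₀ = V₀·N(d₁) − D·e^(−rT)·N(d₂)
   = 356.2661·0.958658 − 116.9309·0.869253·0.760888 = 264.198786
B₀ = V₀ − E₀ = 356.2661 − 264.198786 = 92.067314

E0=264.1988 B0=92.0673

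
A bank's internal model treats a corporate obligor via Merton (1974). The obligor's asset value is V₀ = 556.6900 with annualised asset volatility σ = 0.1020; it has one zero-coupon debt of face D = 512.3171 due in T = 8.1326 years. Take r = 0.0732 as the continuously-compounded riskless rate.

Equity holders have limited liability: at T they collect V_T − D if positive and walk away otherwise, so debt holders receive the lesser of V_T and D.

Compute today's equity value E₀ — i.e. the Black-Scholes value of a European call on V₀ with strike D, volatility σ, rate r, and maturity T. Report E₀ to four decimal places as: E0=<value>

d₁ = [ln(V₀/D) + (r + σ²/2)T] / (σ√T)
   = [ln(556.6900/512.3171) + (0.0732 + 0.5·0.1020²)·8.1326] / (0.1020·√8.1326)
   = [0.083065 + 0.637612] / 0.290881 = 2.477569
d₂ = d₁ − σ√T = 2.477569 − 0.290881 = 2.186688
N(d₁) = 0.993386,  N(d₂) = 0.985617,  e^(−rT) = 0.551394
E₀ = V₀·N(d₁) − D·e^(−rT)·N(d₂)
   = 556.6900·0.993386 − 512.3171·0.551394·0.985617 = 274.582570

E0=274.5826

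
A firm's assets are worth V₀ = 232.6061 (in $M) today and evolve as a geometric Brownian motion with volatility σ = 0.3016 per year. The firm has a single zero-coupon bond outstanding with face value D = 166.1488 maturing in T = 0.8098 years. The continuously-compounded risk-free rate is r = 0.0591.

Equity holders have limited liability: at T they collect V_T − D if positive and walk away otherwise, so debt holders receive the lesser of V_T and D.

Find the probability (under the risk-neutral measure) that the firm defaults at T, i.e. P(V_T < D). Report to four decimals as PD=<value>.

d₁ = [ln(V₀/D) + (r + σ²/2)T] / (σ√T)
   = [ln(232.6061/166.1488) + (0.0591 + 0.5·0.3016²)·0.8098] / (0.3016·√0.8098)
   = [0.336463 + 0.084690] / 0.271406 = 1.551741
d₂ = d₁ − σ√T = 1.551741 − 0.271406 = 1.280335
risk-neutral PD = N(−d₂) = N(-1.280335) = 0.100214

PD=0.1002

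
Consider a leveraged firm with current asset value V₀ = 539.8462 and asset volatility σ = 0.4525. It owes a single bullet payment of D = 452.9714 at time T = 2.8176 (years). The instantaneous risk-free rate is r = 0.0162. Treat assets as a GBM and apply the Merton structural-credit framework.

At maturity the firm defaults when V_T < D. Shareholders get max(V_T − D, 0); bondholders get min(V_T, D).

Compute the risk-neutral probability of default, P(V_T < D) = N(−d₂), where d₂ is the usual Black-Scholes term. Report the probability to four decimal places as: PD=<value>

PD=0.5353

d₁ = [ln(V₀/D) + (r + σ²/2)T] / (σ√T)
   = [ln(539.8462/452.9714) + (0.0162 + 0.5·0.4525²)·2.8176] / (0.4525·√2.8176)
   = [0.175455 + 0.334106] / 0.759553 = 0.670869
d₂ = d₁ − σ√T = 0.670869 − 0.759553 = -0.088684
risk-neutral PD = N(−d₂) = N(0.088684) = 0.535333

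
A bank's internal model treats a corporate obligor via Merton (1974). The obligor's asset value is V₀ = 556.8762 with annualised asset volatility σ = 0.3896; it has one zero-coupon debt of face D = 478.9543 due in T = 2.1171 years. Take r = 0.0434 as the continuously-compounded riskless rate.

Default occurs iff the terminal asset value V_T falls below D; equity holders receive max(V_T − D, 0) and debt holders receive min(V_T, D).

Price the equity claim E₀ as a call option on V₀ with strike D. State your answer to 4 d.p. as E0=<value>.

d₁ = [ln(V₀/D) + (r + σ²/2)T] / (σ√T)
   = [ln(556.8762/478.9543) + (0.0434 + 0.5·0.3896²)·2.1171] / (0.3896·√2.1171)
   = [0.150738 + 0.252557] / 0.566878 = 0.711432
d₂ = d₁ − σ√T = 0.711432 − 0.566878 = 0.144554
N(d₁) = 0.761592,  N(d₂) = 0.557469,  e^(−rT) = 0.912213
E₀ = V₀·N(d₁) − D·e^(−rT)·N(d₂)
   = 556.8762·0.761592 − 478.9543·0.912213·0.557469 = 180.549765

E0=180.5498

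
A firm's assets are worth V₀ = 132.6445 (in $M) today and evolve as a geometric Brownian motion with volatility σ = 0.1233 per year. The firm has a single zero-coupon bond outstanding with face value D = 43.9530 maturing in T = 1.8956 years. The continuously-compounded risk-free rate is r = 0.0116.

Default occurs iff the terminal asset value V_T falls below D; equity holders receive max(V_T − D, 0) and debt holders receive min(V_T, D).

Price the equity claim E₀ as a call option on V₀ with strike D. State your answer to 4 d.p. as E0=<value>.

E0=89.6474

d₁ = [ln(V₀/D) + (r + σ²/2)T] / (σ√T)
   = [ln(132.6445/43.9530) + (0.0116 + 0.5·0.1233²)·1.8956] / (0.1233·√1.8956)
   = [1.104552 + 0.036398] / 0.169760 = 6.720943
d₂ = d₁ − σ√T = 6.720943 − 0.169760 = 6.551182
N(d₁) = 1.000000,  N(d₂) = 1.000000,  e^(−rT) = 0.978251
E₀ = V₀·N(d₁) − D·e^(−rT)·N(d₂)
   = 132.6445·1.000000 − 43.9530·0.978251·1.000000 = 89.647432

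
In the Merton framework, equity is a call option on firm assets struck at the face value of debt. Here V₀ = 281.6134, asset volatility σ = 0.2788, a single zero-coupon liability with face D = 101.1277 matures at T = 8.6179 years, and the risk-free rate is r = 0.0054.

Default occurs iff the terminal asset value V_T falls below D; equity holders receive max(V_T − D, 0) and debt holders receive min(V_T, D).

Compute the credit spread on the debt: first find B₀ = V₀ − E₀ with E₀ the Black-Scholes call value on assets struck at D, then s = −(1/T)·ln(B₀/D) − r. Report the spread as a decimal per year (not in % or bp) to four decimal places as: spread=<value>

spread=0.0071

d₁ = [ln(V₀/D) + (r + σ²/2)T] / (σ√T)
   = [ln(281.6134/101.1277) + (0.0054 + 0.5·0.2788²)·8.6179] / (0.2788·√8.6179)
   = [1.024151 + 0.381469] / 0.818453 = 1.717412
d₂ = d₁ − σ√T = 1.717412 − 0.818453 = 0.898959
N(d₁) = 0.957048,  N(d₂) = 0.815663,  e^(−rT) = 0.954530
E₀ = V₀·N(d₁) − D·e^(−rT)·N(d₂)
   = 281.6134·0.957048 − 101.1277·0.954530·0.815663 = 190.782121
B₀ = V₀ − E₀ = 281.6134 − 190.782121 = 90.831279
spread = −(1/T)·ln(B₀/D) − r = −(1/8.6179)·ln(90.831279/101.1277) − 0.0054 = 0.00706015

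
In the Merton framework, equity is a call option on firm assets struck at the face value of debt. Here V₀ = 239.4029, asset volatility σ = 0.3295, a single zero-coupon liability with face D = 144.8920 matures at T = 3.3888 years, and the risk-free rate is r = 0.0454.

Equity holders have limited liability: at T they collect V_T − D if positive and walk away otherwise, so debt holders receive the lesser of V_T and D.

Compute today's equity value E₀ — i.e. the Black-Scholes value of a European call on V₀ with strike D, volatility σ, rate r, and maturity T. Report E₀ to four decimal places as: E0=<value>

d₁ = [ln(V₀/D) + (r + σ²/2)T] / (σ√T)
   = [ln(239.4029/144.8920) + (0.0454 + 0.5·0.3295²)·3.3888] / (0.3295·√3.3888)
   = [0.502159 + 0.337813] / 0.606566 = 1.384798
d₂ = d₁ − σ√T = 1.384798 − 0.606566 = 0.778232
N(d₁) = 0.916943,  N(d₂) = 0.781784,  e^(−rT) = 0.857399
E₀ = V₀·N(d₁) − D·e^(−rT)·N(d₂)
   = 239.4029·0.916943 − 144.8920·0.857399·0.781784 = 122.397554

E0=122.3976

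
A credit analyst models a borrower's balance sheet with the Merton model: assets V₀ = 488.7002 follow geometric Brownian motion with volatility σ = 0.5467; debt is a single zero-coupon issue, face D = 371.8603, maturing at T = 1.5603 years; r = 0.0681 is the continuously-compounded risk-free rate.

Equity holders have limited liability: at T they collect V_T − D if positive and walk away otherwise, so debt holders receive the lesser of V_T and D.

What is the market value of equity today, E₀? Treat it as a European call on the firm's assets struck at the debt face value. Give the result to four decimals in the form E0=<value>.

E0=202.8278

d₁ = [ln(V₀/D) + (r + σ²/2)T] / (σ√T)
   = [ln(488.7002/371.8603) + (0.0681 + 0.5·0.5467²)·1.5603] / (0.5467·√1.5603)
   = [0.273231 + 0.339428] / 0.682894 = 0.897152
d₂ = d₁ − σ√T = 0.897152 − 0.682894 = 0.214258
N(d₁) = 0.815181,  N(d₂) = 0.584827,  e^(−rT) = 0.899194
E₀ = V₀·N(d₁) − D·e^(−rT)·N(d₂)
   = 488.7002·0.815181 − 371.8603·0.899194·0.584827 = 202.827833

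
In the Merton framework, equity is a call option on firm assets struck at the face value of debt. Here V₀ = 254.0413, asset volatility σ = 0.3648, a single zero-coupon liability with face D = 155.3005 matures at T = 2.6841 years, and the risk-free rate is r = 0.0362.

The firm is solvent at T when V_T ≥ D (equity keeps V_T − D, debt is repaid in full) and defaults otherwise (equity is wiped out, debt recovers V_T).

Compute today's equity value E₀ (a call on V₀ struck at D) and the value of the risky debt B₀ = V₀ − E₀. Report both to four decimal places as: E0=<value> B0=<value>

E0=122.5271 B0=131.5142

d₁ = [ln(V₀/D) + (r + σ²/2)T] / (σ√T)
   = [ln(254.0413/155.3005) + (0.0362 + 0.5·0.3648²)·2.6841] / (0.3648·√2.6841)
   = [0.492135 + 0.275763] / 0.597660 = 1.284841
d₂ = d₁ − σ√T = 1.284841 − 0.597660 = 0.687181
N(d₁) = 0.900576,  N(d₂) = 0.754016,  e^(−rT) = 0.907407
E₀ = V₀·N(d₁) − D·e^(−rT)·N(d₂)
   = 254.0413·0.900576 − 155.3005·0.907407·0.754016 = 122.527079
B₀ = V₀ − E₀ = 254.0413 − 122.527079 = 131.514221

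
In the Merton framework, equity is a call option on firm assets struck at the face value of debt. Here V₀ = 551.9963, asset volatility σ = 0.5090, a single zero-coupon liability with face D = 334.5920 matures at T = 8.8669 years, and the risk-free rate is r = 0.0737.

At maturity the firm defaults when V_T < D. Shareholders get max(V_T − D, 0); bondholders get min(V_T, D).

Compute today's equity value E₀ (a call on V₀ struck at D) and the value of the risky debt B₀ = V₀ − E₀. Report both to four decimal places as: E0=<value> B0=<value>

E0=429.1948 B0=122.8015

d₁ = [ln(V₀/D) + (r + σ²/2)T] / (σ√T)
   = [ln(551.9963/334.5920) + (0.0737 + 0.5·0.5090²)·8.8669] / (0.5090·√8.8669)
   = [0.500629 + 1.802113] / 1.515667 = 1.519294
d₂ = d₁ − σ√T = 1.519294 − 1.515667 = 0.003627
N(d₁) = 0.935656,  N(d₂) = 0.501447,  e^(−rT) = 0.520227
E₀ = V₀·N(d₁) − D·e^(−rT)·N(d₂)
   = 551.9963·0.935656 − 334.5920·0.520227·0.501447 = 429.194768
B₀ = V₀ − E₀ = 551.9963 − 429.194768 = 122.801532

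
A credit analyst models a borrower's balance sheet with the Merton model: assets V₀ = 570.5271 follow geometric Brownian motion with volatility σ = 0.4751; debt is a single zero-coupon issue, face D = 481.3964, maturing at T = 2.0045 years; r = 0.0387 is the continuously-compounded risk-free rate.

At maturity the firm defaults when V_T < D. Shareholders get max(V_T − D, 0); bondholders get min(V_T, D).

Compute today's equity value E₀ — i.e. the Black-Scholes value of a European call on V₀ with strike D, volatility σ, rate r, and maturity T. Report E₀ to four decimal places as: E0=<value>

d₁ = [ln(V₀/D) + (r + σ²/2)T] / (σ√T)
   = [ln(570.5271/481.3964) + (0.0387 + 0.5·0.4751²)·2.0045] / (0.4751·√2.0045)
   = [0.169870 + 0.303802] / 0.672648 = 0.704189
d₂ = d₁ − σ√T = 0.704189 − 0.672648 = 0.031541
N(d₁) = 0.759343,  N(d₂) = 0.512581,  e^(−rT) = 0.925358
E₀ = V₀·N(d₁) − D·e^(−rT)·N(d₂)
   = 570.5271·0.759343 − 481.3964·0.925358·0.512581 = 204.889041

E0=204.8890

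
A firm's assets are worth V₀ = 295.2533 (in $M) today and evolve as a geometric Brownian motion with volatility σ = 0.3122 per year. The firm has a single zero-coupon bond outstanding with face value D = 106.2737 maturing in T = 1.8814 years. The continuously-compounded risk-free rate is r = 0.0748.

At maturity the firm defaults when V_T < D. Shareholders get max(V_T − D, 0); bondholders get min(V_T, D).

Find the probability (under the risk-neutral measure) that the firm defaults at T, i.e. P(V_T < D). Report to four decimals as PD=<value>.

PD=0.0062

d₁ = [ln(V₀/D) + (r + σ²/2)T] / (σ√T)
   = [ln(295.2533/106.2737) + (0.0748 + 0.5·0.3122²)·1.8814] / (0.3122·√1.8814)
   = [1.021816 + 0.232418] / 0.428226 = 2.928902
d₂ = d₁ − σ√T = 2.928902 − 0.428226 = 2.500676
risk-neutral PD = N(−d₂) = N(-2.500676) = 0.006198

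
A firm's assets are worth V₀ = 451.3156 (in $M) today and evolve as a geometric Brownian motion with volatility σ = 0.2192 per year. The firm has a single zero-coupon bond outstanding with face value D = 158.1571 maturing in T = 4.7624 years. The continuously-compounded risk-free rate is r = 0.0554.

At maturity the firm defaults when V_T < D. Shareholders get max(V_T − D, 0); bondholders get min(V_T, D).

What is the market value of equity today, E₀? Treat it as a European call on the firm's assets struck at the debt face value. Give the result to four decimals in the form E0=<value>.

d₁ = [ln(V₀/D) + (r + σ²/2)T] / (σ√T)
   = [ln(451.3156/158.1571) + (0.0554 + 0.5·0.2192²)·4.7624] / (0.2192·√4.7624)
   = [1.048578 + 0.378250] / 0.478358 = 2.982760
d₂ = d₁ − σ√T = 2.982760 − 0.478358 = 2.504401
N(d₁) = 0.998572,  N(d₂) = 0.993867,  e^(−rT) = 0.768099
E₀ = V₀·N(d₁) − D·e^(−rT)·N(d₂)
   = 451.3156·0.998572 − 158.1571·0.768099·0.993867 = 329.935740

E0=329.9357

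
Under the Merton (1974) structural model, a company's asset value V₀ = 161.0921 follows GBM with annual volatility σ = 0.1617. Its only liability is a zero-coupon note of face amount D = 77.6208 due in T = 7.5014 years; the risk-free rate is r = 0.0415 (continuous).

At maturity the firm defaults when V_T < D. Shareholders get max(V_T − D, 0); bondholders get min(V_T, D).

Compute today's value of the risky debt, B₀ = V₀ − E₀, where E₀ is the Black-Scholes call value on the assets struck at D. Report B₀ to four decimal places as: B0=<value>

B0=56.7257

d₁ = [ln(V₀/D) + (r + σ²/2)T] / (σ√T)
   = [ln(161.0921/77.6208) + (0.0415 + 0.5·0.1617²)·7.5014] / (0.1617·√7.5014)
   = [0.730141 + 0.409377] / 0.442875 = 2.573001
d₂ = d₁ − σ√T = 2.573001 − 0.442875 = 2.130126
N(d₁) = 0.994959,  N(d₂) = 0.983419,  e^(−rT) = 0.732488
E₀ = V₀·N(d₁) − D·e^(−rT)·N(d₂)
   = 161.0921·0.994959 − 77.6208·0.732488·0.983419 = 104.366422
B₀ = V₀ − E₀ = 161.0921 − 104.366422 = 56.725678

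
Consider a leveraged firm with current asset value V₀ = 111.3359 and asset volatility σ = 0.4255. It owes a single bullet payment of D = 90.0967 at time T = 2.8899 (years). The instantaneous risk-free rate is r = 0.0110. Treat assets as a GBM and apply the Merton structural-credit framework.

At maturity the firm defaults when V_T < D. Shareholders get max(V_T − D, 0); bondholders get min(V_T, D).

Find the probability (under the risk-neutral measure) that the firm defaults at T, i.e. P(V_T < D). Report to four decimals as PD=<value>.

PD=0.5100

d₁ = [ln(V₀/D) + (r + σ²/2)T] / (σ√T)
   = [ln(111.3359/90.0967) + (0.0110 + 0.5·0.4255²)·2.8899] / (0.4255·√2.8899)
   = [0.211668 + 0.293397] / 0.723337 = 0.698243
d₂ = d₁ − σ√T = 0.698243 − 0.723337 = -0.025094
risk-neutral PD = N(−d₂) = N(0.025094) = 0.510010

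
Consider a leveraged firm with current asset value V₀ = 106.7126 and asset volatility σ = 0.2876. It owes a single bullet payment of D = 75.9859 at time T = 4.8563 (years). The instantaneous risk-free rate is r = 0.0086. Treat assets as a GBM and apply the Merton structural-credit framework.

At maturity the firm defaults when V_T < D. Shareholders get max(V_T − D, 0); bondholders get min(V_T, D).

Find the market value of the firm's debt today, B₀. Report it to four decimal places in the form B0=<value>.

d₁ = [ln(V₀/D) + (r + σ²/2)T] / (σ√T)
   = [ln(106.7126/75.9859) + (0.0086 + 0.5·0.2876²)·4.8563] / (0.2876·√4.8563)
   = [0.339591 + 0.242606] / 0.633785 = 0.918604
d₂ = d₁ − σ√T = 0.918604 − 0.633785 = 0.284820
N(d₁) = 0.820849,  N(d₂) = 0.612109,  e^(−rT) = 0.959096
E₀ = V₀·N(d₁) − D·e^(−rT)·N(d₂)
   = 106.7126·0.820849 − 75.9859·0.959096·0.612109 = 42.985771
B₀ = V₀ − E₀ = 106.7126 − 42.985771 = 63.726829

B0=63.7268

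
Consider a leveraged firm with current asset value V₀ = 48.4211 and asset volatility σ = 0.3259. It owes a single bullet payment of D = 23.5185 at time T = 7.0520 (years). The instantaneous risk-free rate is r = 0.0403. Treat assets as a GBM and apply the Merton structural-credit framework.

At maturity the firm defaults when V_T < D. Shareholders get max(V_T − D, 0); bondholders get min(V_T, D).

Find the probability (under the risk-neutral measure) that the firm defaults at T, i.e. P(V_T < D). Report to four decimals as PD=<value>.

PD=0.2327

d₁ = [ln(V₀/D) + (r + σ²/2)T] / (σ√T)
   = [ln(48.4211/23.5185) + (0.0403 + 0.5·0.3259²)·7.0520] / (0.3259·√7.0520)
   = [0.722148 + 0.658695] / 0.865447 = 1.595526
d₂ = d₁ − σ√T = 1.595526 − 0.865447 = 0.730079
risk-neutral PD = N(−d₂) = N(-0.730079) = 0.232671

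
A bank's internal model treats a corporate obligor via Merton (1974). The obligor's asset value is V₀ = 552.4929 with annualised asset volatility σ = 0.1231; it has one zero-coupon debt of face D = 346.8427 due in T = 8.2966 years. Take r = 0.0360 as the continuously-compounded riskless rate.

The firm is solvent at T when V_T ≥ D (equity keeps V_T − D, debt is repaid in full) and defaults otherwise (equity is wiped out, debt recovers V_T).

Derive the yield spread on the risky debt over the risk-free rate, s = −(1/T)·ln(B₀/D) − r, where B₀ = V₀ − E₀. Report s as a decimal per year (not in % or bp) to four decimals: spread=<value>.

spread=0.0003

d₁ = [ln(V₀/D) + (r + σ²/2)T] / (σ√T)
   = [ln(552.4929/346.8427) + (0.0360 + 0.5·0.1231²)·8.2966] / (0.1231·√8.2966)
   = [0.465569 + 0.361539] / 0.354575 = 2.332676
d₂ = d₁ − σ√T = 2.332676 − 0.354575 = 1.978101
N(d₁) = 0.990167,  N(d₂) = 0.976041,  e^(−rT) = 0.741799
E₀ = V₀·N(d₁) − D·e^(−rT)·N(d₂)
   = 552.4929·0.990167 − 346.8427·0.741799·0.976041 = 295.937327
B₀ = V₀ − E₀ = 552.4929 − 295.937327 = 256.555573
spread = −(1/T)·ln(B₀/D) − r = −(1/8.2966)·ln(256.555573/346.8427) − 0.0360 = 0.00034333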